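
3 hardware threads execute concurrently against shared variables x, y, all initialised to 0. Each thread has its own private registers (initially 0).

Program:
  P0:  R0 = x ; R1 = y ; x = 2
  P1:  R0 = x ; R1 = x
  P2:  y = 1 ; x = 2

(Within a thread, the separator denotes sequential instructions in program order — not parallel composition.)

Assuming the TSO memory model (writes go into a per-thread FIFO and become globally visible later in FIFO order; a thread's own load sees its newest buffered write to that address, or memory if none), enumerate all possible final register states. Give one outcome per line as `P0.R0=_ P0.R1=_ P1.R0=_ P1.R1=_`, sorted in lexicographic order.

outcome vector order: (P0.R0,P0.R1,P1.R0,P1.R1)
|TSO outcomes| = 9

P0.R0=0 P0.R1=0 P1.R0=0 P1.R1=0
P0.R0=0 P0.R1=0 P1.R0=0 P1.R1=2
P0.R0=0 P0.R1=0 P1.R0=2 P1.R1=2
P0.R0=0 P0.R1=1 P1.R0=0 P1.R1=0
P0.R0=0 P0.R1=1 P1.R0=0 P1.R1=2
P0.R0=0 P0.R1=1 P1.R0=2 P1.R1=2
P0.R0=2 P0.R1=1 P1.R0=0 P1.R1=0
P0.R0=2 P0.R1=1 P1.R0=0 P1.R1=2
P0.R0=2 P0.R1=1 P1.R0=2 P1.R1=2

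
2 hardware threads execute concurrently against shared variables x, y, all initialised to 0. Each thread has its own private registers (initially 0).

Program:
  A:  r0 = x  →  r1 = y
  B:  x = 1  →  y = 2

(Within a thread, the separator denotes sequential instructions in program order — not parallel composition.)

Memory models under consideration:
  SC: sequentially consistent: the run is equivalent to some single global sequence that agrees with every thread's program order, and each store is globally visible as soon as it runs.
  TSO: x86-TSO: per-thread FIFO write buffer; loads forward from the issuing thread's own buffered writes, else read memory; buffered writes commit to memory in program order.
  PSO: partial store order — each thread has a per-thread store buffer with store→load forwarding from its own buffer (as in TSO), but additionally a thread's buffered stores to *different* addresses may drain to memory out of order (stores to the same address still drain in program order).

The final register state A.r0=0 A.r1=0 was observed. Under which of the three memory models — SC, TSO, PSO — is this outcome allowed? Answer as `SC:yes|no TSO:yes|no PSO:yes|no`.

outcome vector order: (A.r0,A.r1)
[SC] allowed = {0/0 0/2 1/0 1/2}
[TSO] allowed = {0/0 0/2 1/0 1/2}
[PSO] allowed = {0/0 0/2 1/0 1/2}
target 0/0 ∈ {SC,TSO,PSO}

SC:yes TSO:yes PSO:yes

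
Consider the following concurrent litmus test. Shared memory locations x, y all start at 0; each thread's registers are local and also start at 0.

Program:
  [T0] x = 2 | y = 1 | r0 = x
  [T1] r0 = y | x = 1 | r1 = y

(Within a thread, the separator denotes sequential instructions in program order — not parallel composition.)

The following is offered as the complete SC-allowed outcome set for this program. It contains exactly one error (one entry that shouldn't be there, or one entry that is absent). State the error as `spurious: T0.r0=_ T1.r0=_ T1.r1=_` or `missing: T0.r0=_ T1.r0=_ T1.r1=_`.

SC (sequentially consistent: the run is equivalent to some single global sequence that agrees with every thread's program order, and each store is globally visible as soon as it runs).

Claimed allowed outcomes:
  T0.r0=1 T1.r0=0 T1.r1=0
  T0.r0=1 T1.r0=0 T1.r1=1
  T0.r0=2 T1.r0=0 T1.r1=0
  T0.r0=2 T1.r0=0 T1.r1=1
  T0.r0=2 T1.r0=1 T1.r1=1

outcome vector order: (T0.r0,T1.r0,T1.r1)
SC: 6 outcomes — {100; 101; 111; 200; 201; 211}
SC∖claimed = {111}

missing: T0.r0=1 T1.r0=1 T1.r1=1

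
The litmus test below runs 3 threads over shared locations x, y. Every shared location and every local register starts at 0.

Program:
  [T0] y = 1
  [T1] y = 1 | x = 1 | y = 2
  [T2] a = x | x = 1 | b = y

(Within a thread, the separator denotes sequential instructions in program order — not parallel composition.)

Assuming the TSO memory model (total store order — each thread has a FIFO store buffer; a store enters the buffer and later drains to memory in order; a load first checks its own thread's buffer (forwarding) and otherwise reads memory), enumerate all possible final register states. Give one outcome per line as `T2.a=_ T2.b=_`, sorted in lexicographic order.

T2.a=0 T2.b=0
T2.a=0 T2.b=1
T2.a=0 T2.b=2
T2.a=1 T2.b=1
T2.a=1 T2.b=2

outcome vector order: (T2.a,T2.b)
|TSO outcomes| = 5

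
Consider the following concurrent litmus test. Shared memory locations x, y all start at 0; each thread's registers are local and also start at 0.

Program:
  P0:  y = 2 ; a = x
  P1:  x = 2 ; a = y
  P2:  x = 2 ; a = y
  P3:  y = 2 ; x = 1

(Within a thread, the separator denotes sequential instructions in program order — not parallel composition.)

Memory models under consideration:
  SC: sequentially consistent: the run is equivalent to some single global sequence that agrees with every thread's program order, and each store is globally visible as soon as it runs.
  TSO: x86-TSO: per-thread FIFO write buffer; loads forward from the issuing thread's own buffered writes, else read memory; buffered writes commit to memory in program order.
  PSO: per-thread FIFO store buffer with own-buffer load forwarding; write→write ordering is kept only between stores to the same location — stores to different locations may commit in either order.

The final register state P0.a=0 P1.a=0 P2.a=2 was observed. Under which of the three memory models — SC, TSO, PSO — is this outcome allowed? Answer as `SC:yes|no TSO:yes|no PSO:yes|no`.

SC:no TSO:yes PSO:yes

outcome vector order: (P0.a,P1.a,P2.a)
[SC] allowed = {022, 100, 102, 120, 122, 200, 202, 220, 222}
[TSO] allowed = {000, 002, 020, 022, 100, 102, 120, 122, 200, 202, 220, 222}
[PSO] allowed = {000, 002, 020, 022, 100, 102, 120, 122, 200, 202, 220, 222}
target 002 ∈ {TSO,PSO}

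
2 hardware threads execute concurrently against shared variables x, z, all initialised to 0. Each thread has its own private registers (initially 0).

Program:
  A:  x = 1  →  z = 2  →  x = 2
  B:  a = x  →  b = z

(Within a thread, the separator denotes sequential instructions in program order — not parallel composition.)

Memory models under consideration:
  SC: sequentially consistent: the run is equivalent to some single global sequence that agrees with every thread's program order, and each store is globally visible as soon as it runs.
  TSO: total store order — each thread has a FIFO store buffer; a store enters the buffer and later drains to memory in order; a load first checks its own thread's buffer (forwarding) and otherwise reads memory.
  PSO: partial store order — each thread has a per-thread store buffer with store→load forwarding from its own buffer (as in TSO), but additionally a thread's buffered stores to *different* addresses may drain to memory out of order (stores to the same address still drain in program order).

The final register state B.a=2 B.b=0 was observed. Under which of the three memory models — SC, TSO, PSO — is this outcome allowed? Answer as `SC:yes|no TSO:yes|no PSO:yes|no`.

outcome vector order: (B.a,B.b)
under SC → 00; 02; 10; 12; 22
under TSO → 00; 02; 10; 12; 22
under PSO → 00; 02; 10; 12; 20; 22
target 20 ∈ {PSO}

SC:no TSO:no PSO:yes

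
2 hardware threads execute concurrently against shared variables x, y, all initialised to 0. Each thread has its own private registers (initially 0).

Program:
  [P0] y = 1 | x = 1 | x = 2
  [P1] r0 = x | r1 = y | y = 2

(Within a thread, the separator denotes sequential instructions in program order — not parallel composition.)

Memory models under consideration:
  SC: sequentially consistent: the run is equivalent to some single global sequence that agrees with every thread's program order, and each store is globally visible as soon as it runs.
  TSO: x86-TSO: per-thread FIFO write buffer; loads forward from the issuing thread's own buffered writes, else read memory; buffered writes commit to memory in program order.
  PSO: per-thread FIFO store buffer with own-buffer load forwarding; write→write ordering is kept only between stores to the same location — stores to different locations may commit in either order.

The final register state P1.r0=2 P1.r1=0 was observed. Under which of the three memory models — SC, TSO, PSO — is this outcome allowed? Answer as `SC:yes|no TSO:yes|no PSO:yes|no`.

outcome vector order: (P1.r0,P1.r1)
under SC → (0,0) (0,1) (1,1) (2,1)
under TSO → (0,0) (0,1) (1,1) (2,1)
under PSO → (0,0) (0,1) (1,0) (1,1) (2,0) (2,1)
target (2,0) ∈ {PSO}

SC:no TSO:no PSO:yes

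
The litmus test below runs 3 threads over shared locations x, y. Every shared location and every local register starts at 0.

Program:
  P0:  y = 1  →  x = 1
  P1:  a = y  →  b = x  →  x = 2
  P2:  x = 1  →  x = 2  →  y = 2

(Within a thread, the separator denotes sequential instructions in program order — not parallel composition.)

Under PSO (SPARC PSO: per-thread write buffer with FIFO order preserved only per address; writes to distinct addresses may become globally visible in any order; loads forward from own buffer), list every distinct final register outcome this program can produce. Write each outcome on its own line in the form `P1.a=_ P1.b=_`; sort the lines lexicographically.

P1.a=0 P1.b=0
P1.a=0 P1.b=1
P1.a=0 P1.b=2
P1.a=1 P1.b=0
P1.a=1 P1.b=1
P1.a=1 P1.b=2
P1.a=2 P1.b=0
P1.a=2 P1.b=1
P1.a=2 P1.b=2

outcome vector order: (P1.a,P1.b)
|PSO outcomes| = 9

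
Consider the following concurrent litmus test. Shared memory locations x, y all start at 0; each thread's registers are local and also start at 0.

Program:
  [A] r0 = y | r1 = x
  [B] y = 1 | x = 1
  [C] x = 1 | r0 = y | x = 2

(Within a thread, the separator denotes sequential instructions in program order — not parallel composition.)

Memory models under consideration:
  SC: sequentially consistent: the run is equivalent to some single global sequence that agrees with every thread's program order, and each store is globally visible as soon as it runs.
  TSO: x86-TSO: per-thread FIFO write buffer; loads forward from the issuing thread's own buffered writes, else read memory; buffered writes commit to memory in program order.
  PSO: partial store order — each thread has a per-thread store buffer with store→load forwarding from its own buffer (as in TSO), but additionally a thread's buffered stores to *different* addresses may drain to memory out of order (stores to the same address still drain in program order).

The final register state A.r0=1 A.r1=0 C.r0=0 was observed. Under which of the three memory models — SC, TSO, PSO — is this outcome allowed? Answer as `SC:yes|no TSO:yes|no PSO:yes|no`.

outcome vector order: (A.r0,A.r1,C.r0)
SC (11): <0 0 0> <0 0 1> <0 1 0> <0 1 1> <0 2 0> <0 2 1> <1 0 1> <1 1 0> <1 1 1> <1 2 0> <1 2 1>
TSO (12): <0 0 0> <0 0 1> <0 1 0> <0 1 1> <0 2 0> <0 2 1> <1 0 0> <1 0 1> <1 1 0> <1 1 1> <1 2 0> <1 2 1>
PSO (12): <0 0 0> <0 0 1> <0 1 0> <0 1 1> <0 2 0> <0 2 1> <1 0 0> <1 0 1> <1 1 0> <1 1 1> <1 2 0> <1 2 1>
target <1 0 0> ∈ {TSO,PSO}

SC:no TSO:yes PSO:yes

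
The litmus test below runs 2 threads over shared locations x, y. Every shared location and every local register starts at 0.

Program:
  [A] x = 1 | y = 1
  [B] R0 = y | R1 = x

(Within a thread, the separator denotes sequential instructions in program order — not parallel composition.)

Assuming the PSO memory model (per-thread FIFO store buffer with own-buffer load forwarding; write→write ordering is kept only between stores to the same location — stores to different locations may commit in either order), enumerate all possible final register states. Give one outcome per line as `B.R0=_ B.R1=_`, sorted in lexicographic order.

outcome vector order: (B.R0,B.R1)
|PSO outcomes| = 4

B.R0=0 B.R1=0
B.R0=0 B.R1=1
B.R0=1 B.R1=0
B.R0=1 B.R1=1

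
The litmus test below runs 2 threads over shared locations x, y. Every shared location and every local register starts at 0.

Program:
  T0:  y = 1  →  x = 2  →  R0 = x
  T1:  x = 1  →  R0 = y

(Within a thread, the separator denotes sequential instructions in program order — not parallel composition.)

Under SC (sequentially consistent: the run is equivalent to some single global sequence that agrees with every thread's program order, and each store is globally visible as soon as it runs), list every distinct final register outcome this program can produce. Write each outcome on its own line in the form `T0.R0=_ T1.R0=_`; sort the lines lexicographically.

outcome vector order: (T0.R0,T1.R0)
|SC outcomes| = 3

T0.R0=1 T1.R0=1
T0.R0=2 T1.R0=0
T0.R0=2 T1.R0=1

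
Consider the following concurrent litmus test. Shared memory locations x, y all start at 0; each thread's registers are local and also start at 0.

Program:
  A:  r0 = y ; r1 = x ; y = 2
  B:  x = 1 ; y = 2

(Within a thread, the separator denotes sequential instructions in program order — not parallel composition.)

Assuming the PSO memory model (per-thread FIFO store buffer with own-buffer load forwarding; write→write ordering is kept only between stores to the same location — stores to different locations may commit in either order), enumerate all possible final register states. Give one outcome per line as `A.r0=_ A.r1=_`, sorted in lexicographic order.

outcome vector order: (A.r0,A.r1)
|PSO outcomes| = 4

A.r0=0 A.r1=0
A.r0=0 A.r1=1
A.r0=2 A.r1=0
A.r0=2 A.r1=1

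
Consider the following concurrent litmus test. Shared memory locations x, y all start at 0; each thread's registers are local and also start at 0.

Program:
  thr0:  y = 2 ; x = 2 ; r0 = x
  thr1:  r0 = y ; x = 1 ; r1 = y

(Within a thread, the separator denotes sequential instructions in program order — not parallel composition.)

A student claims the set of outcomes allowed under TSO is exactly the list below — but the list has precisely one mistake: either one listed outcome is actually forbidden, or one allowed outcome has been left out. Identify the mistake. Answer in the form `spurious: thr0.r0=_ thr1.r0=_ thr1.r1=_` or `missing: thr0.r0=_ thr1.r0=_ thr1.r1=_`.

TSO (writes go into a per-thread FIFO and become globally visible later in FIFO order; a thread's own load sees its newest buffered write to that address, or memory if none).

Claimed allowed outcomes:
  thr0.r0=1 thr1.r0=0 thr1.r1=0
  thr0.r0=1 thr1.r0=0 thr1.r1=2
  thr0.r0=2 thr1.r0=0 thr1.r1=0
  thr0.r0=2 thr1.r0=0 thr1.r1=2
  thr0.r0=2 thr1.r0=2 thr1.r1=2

missing: thr0.r0=1 thr1.r0=2 thr1.r1=2

outcome vector order: (thr0.r0,thr1.r0,thr1.r1)
TSO: 6 outcomes — {(1,0,0); (1,0,2); (1,2,2); (2,0,0); (2,0,2); (2,2,2)}
TSO∖claimed = {(1,2,2)}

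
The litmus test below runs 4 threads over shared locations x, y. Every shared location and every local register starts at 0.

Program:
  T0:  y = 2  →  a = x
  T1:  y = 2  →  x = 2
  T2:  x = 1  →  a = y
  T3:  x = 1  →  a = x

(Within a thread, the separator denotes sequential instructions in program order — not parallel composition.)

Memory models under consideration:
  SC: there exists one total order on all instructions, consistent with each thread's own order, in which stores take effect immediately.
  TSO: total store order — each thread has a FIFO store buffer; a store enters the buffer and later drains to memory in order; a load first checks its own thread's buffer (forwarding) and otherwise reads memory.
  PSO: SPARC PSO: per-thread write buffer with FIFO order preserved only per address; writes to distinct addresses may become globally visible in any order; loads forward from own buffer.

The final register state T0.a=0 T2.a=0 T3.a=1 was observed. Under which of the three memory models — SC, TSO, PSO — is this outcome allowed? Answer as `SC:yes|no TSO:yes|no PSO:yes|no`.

outcome vector order: (T0.a,T2.a,T3.a)
SC (10): <0 2 1> <0 2 2> <1 0 1> <1 0 2> <1 2 1> <1 2 2> <2 0 1> <2 0 2> <2 2 1> <2 2 2>
TSO (12): <0 0 1> <0 0 2> <0 2 1> <0 2 2> <1 0 1> <1 0 2> <1 2 1> <1 2 2> <2 0 1> <2 0 2> <2 2 1> <2 2 2>
PSO (12): <0 0 1> <0 0 2> <0 2 1> <0 2 2> <1 0 1> <1 0 2> <1 2 1> <1 2 2> <2 0 1> <2 0 2> <2 2 1> <2 2 2>
target <0 0 1> ∈ {TSO,PSO}

SC:no TSO:yes PSO:yes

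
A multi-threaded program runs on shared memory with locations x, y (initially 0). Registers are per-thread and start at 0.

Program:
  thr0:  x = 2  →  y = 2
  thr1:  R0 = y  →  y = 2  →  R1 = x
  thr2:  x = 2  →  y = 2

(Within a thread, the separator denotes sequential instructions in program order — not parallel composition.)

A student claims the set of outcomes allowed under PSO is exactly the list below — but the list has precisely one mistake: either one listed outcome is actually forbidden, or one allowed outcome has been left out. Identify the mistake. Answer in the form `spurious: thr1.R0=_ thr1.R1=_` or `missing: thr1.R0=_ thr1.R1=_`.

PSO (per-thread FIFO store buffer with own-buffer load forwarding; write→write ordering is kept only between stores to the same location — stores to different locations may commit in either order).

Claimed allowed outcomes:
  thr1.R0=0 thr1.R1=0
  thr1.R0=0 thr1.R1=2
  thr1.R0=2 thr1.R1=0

outcome vector order: (thr1.R0,thr1.R1)
[PSO] allowed = {0/0, 0/2, 2/0, 2/2}
PSO∖claimed = {2/2}

missing: thr1.R0=2 thr1.R1=2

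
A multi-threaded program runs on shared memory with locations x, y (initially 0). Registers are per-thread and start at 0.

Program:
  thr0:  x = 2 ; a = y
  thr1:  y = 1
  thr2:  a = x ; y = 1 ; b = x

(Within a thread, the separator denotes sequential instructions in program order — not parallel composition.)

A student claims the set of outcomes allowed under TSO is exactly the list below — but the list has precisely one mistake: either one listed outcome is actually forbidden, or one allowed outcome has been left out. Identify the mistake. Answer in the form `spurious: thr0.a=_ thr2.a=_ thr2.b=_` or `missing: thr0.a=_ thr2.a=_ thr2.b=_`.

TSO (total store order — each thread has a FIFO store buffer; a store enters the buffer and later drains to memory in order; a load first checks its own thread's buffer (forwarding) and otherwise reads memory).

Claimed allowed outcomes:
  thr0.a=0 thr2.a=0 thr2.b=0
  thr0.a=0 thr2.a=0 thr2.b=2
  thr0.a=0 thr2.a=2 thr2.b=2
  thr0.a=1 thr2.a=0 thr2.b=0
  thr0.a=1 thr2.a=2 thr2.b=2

missing: thr0.a=1 thr2.a=0 thr2.b=2

outcome vector order: (thr0.a,thr2.a,thr2.b)
[TSO] allowed = {<0 0 0> <0 0 2> <0 2 2> <1 0 0> <1 0 2> <1 2 2>}
TSO∖claimed = {<1 0 2>}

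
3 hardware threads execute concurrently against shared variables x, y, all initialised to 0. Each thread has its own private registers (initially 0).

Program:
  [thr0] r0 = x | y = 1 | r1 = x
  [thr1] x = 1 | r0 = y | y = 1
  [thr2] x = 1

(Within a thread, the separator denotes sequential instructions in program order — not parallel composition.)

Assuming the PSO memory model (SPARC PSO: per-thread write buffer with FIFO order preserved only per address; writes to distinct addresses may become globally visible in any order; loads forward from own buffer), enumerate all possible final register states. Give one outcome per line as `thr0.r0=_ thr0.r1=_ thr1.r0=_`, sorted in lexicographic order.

thr0.r0=0 thr0.r1=0 thr1.r0=0
thr0.r0=0 thr0.r1=0 thr1.r0=1
thr0.r0=0 thr0.r1=1 thr1.r0=0
thr0.r0=0 thr0.r1=1 thr1.r0=1
thr0.r0=1 thr0.r1=1 thr1.r0=0
thr0.r0=1 thr0.r1=1 thr1.r0=1

outcome vector order: (thr0.r0,thr0.r1,thr1.r0)
|PSO outcomes| = 6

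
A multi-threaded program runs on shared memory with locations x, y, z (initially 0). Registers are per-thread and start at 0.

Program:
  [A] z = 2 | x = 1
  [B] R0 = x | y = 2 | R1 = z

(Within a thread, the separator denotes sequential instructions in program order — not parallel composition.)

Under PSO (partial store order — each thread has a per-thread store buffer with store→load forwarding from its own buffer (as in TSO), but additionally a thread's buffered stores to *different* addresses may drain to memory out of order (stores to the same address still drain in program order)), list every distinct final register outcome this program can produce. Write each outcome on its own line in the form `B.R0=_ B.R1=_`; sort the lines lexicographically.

outcome vector order: (B.R0,B.R1)
|PSO outcomes| = 4

B.R0=0 B.R1=0
B.R0=0 B.R1=2
B.R0=1 B.R1=0
B.R0=1 B.R1=2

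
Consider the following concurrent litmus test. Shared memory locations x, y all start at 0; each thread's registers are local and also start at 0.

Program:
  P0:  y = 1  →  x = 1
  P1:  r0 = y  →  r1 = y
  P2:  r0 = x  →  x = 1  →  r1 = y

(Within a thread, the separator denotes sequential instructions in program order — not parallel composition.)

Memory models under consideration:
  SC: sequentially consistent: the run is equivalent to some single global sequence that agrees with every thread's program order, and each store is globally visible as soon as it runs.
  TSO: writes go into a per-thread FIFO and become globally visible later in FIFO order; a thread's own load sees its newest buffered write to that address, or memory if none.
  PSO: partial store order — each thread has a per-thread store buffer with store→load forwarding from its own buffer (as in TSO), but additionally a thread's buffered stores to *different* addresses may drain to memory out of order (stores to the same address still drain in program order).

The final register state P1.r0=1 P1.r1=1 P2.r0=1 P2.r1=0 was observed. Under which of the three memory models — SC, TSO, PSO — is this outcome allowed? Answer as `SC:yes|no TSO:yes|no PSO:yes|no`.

SC:no TSO:no PSO:yes

outcome vector order: (P1.r0,P1.r1,P2.r0,P2.r1)
under SC → 0/0/0/0, 0/0/0/1, 0/0/1/1, 0/1/0/0, 0/1/0/1, 0/1/1/1, 1/1/0/0, 1/1/0/1, 1/1/1/1
under TSO → 0/0/0/0, 0/0/0/1, 0/0/1/1, 0/1/0/0, 0/1/0/1, 0/1/1/1, 1/1/0/0, 1/1/0/1, 1/1/1/1
under PSO → 0/0/0/0, 0/0/0/1, 0/0/1/0, 0/0/1/1, 0/1/0/0, 0/1/0/1, 0/1/1/0, 0/1/1/1, 1/1/0/0, 1/1/0/1, 1/1/1/0, 1/1/1/1
target 1/1/1/0 ∈ {PSO}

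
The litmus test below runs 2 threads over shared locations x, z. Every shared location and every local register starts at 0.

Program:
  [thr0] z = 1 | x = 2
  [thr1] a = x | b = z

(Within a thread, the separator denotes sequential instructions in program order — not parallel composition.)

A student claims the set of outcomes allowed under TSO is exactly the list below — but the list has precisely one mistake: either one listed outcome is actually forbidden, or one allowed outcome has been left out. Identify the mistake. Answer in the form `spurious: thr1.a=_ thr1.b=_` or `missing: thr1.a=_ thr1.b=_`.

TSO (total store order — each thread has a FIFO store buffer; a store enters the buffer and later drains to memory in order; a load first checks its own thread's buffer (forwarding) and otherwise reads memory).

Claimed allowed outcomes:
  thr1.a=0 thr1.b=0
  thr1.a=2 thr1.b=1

missing: thr1.a=0 thr1.b=1

outcome vector order: (thr1.a,thr1.b)
under TSO → 00, 01, 21
TSO∖claimed = {01}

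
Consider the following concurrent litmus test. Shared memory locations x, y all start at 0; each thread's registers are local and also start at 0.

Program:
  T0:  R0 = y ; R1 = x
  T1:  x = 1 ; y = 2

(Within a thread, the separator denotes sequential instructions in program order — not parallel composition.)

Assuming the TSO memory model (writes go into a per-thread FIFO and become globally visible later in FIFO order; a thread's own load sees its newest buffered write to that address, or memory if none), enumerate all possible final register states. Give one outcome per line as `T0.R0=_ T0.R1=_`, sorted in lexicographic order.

outcome vector order: (T0.R0,T0.R1)
|TSO outcomes| = 3

T0.R0=0 T0.R1=0
T0.R0=0 T0.R1=1
T0.R0=2 T0.R1=1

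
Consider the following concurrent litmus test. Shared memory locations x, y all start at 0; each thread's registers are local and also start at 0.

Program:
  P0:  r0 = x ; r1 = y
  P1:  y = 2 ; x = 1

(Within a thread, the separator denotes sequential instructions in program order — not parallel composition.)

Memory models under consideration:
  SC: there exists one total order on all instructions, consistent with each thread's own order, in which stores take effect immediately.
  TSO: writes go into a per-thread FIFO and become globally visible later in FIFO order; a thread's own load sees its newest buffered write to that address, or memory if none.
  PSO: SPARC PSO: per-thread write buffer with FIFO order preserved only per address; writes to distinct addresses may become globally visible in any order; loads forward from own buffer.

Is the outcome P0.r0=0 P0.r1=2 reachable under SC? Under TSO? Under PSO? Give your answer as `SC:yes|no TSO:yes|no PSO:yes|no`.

SC:yes TSO:yes PSO:yes

outcome vector order: (P0.r0,P0.r1)
SC (3): (0,0), (0,2), (1,2)
TSO (3): (0,0), (0,2), (1,2)
PSO (4): (0,0), (0,2), (1,0), (1,2)
target (0,2) ∈ {SC,TSO,PSO}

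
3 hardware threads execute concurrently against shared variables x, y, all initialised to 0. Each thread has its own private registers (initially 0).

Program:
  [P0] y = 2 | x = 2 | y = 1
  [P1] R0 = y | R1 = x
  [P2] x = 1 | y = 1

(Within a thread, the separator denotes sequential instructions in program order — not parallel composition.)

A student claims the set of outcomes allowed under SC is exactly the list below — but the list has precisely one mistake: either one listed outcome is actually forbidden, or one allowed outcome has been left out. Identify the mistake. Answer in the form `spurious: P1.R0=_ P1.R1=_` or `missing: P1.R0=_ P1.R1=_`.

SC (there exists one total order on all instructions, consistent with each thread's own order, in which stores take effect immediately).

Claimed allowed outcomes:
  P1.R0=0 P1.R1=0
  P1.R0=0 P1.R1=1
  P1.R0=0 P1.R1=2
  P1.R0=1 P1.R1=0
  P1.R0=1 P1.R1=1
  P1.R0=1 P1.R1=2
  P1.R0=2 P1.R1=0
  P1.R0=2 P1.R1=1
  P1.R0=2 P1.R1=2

outcome vector order: (P1.R0,P1.R1)
SC (8): 00, 01, 02, 11, 12, 20, 21, 22
claimed∖SC = {10}

spurious: P1.R0=1 P1.R1=0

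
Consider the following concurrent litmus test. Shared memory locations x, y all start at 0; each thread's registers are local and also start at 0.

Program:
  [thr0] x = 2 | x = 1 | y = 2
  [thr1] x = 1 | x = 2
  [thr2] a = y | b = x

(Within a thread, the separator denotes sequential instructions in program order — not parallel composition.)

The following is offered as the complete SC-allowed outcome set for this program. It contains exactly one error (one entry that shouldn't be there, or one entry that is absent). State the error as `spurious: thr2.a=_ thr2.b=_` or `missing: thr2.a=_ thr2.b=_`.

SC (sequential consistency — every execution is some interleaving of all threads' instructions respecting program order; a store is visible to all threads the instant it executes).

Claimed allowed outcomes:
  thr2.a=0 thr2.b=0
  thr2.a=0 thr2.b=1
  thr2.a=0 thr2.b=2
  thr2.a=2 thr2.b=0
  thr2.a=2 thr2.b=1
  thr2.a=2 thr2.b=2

spurious: thr2.a=2 thr2.b=0

outcome vector order: (thr2.a,thr2.b)
[SC] allowed = {(0,0) (0,1) (0,2) (2,1) (2,2)}
claimed∖SC = {(2,0)}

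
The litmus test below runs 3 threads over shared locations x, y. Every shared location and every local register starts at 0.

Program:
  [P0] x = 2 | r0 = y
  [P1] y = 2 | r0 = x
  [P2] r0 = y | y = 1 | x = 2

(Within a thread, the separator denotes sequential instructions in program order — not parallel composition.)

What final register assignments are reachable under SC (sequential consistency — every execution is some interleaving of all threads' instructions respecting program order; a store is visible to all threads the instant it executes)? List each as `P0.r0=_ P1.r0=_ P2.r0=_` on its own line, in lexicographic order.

P0.r0=0 P1.r0=2 P2.r0=0
P0.r0=0 P1.r0=2 P2.r0=2
P0.r0=1 P1.r0=0 P2.r0=0
P0.r0=1 P1.r0=0 P2.r0=2
P0.r0=1 P1.r0=2 P2.r0=0
P0.r0=1 P1.r0=2 P2.r0=2
P0.r0=2 P1.r0=0 P2.r0=0
P0.r0=2 P1.r0=0 P2.r0=2
P0.r0=2 P1.r0=2 P2.r0=0
P0.r0=2 P1.r0=2 P2.r0=2

outcome vector order: (P0.r0,P1.r0,P2.r0)
|SC outcomes| = 10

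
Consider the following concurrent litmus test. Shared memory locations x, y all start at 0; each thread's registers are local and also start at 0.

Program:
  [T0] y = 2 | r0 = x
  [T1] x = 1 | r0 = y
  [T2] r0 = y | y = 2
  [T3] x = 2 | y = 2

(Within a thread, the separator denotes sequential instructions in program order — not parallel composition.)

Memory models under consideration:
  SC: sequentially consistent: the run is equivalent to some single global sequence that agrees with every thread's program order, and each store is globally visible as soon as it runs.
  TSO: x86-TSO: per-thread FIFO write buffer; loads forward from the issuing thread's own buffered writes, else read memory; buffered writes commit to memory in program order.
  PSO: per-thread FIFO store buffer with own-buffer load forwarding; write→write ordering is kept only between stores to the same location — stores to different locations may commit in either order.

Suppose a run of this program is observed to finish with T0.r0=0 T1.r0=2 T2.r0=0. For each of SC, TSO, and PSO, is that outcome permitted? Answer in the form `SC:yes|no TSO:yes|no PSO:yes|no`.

outcome vector order: (T0.r0,T1.r0,T2.r0)
SC: 10 outcomes — {020, 022, 100, 102, 120, 122, 200, 202, 220, 222}
TSO: 12 outcomes — {000, 002, 020, 022, 100, 102, 120, 122, 200, 202, 220, 222}
PSO: 12 outcomes — {000, 002, 020, 022, 100, 102, 120, 122, 200, 202, 220, 222}
target 020 ∈ {SC,TSO,PSO}

SC:yes TSO:yes PSO:yes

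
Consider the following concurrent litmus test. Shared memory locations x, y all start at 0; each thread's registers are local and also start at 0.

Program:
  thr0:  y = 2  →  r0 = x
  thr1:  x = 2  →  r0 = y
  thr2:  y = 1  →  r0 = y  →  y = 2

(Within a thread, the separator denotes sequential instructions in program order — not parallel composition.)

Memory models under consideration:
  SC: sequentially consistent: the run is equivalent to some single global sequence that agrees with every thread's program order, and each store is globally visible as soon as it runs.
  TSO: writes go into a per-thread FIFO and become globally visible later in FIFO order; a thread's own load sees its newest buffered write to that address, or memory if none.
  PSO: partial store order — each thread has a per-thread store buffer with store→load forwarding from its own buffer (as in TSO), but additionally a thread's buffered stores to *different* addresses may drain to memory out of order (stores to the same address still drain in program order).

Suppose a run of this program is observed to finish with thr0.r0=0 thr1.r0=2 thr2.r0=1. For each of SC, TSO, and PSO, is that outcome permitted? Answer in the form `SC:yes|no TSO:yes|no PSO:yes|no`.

outcome vector order: (thr0.r0,thr1.r0,thr2.r0)
under SC → 0/1/1; 0/2/1; 0/2/2; 2/0/1; 2/0/2; 2/1/1; 2/1/2; 2/2/1; 2/2/2
under TSO → 0/0/1; 0/0/2; 0/1/1; 0/1/2; 0/2/1; 0/2/2; 2/0/1; 2/0/2; 2/1/1; 2/1/2; 2/2/1; 2/2/2
under PSO → 0/0/1; 0/0/2; 0/1/1; 0/1/2; 0/2/1; 0/2/2; 2/0/1; 2/0/2; 2/1/1; 2/1/2; 2/2/1; 2/2/2
target 0/2/1 ∈ {SC,TSO,PSO}

SC:yes TSO:yes PSO:yes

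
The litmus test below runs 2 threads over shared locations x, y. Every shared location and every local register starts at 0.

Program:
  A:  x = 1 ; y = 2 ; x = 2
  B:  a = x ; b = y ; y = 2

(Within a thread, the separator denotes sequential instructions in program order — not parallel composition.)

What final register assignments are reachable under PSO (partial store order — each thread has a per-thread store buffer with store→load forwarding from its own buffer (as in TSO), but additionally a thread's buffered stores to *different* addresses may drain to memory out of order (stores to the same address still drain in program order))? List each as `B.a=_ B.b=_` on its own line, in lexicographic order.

outcome vector order: (B.a,B.b)
|PSO outcomes| = 6

B.a=0 B.b=0
B.a=0 B.b=2
B.a=1 B.b=0
B.a=1 B.b=2
B.a=2 B.b=0
B.a=2 B.b=2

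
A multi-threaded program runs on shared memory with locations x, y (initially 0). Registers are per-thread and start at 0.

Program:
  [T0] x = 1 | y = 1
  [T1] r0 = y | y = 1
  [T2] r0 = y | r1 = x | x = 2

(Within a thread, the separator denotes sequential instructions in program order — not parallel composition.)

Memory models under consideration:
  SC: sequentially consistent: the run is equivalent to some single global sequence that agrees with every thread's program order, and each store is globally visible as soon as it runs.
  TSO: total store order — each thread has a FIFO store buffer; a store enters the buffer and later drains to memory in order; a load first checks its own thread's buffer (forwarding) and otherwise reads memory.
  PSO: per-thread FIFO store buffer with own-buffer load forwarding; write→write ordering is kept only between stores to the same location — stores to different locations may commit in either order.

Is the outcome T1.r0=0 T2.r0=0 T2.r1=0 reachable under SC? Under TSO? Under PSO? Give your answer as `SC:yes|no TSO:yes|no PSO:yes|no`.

SC:yes TSO:yes PSO:yes

outcome vector order: (T1.r0,T2.r0,T2.r1)
[SC] allowed = {0/0/0, 0/0/1, 0/1/0, 0/1/1, 1/0/0, 1/0/1, 1/1/1}
[TSO] allowed = {0/0/0, 0/0/1, 0/1/0, 0/1/1, 1/0/0, 1/0/1, 1/1/1}
[PSO] allowed = {0/0/0, 0/0/1, 0/1/0, 0/1/1, 1/0/0, 1/0/1, 1/1/0, 1/1/1}
target 0/0/0 ∈ {SC,TSO,PSO}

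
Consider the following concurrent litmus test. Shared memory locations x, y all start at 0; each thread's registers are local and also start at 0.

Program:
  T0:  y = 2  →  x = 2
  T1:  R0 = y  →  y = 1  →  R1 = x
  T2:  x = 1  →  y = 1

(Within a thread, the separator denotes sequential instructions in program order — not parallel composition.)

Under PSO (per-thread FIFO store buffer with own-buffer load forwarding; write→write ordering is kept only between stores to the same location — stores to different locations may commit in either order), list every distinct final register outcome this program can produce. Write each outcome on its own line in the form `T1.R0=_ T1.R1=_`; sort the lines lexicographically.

outcome vector order: (T1.R0,T1.R1)
|PSO outcomes| = 9

T1.R0=0 T1.R1=0
T1.R0=0 T1.R1=1
T1.R0=0 T1.R1=2
T1.R0=1 T1.R1=0
T1.R0=1 T1.R1=1
T1.R0=1 T1.R1=2
T1.R0=2 T1.R1=0
T1.R0=2 T1.R1=1
T1.R0=2 T1.R1=2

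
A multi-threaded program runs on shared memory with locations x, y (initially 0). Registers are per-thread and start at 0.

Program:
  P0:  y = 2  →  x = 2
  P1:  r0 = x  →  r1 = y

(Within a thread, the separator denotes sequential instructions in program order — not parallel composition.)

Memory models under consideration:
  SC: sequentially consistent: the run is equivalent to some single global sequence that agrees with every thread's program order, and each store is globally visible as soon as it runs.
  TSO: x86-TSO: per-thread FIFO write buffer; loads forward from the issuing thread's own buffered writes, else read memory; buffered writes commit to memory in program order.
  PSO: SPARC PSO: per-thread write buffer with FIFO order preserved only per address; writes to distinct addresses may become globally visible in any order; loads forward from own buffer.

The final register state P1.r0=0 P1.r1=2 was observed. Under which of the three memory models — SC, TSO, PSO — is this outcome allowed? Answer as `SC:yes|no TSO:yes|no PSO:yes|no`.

outcome vector order: (P1.r0,P1.r1)
under SC → 0/0, 0/2, 2/2
under TSO → 0/0, 0/2, 2/2
under PSO → 0/0, 0/2, 2/0, 2/2
target 0/2 ∈ {SC,TSO,PSO}

SC:yes TSO:yes PSO:yes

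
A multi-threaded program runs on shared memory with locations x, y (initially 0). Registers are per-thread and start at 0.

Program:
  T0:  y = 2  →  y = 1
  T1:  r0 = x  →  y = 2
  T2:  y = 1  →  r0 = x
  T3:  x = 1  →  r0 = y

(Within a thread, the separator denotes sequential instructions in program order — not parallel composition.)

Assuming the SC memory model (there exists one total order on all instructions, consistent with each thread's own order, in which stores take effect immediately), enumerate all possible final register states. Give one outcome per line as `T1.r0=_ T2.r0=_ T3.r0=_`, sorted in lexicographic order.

outcome vector order: (T1.r0,T2.r0,T3.r0)
|SC outcomes| = 10

T1.r0=0 T2.r0=0 T3.r0=1
T1.r0=0 T2.r0=0 T3.r0=2
T1.r0=0 T2.r0=1 T3.r0=0
T1.r0=0 T2.r0=1 T3.r0=1
T1.r0=0 T2.r0=1 T3.r0=2
T1.r0=1 T2.r0=0 T3.r0=1
T1.r0=1 T2.r0=0 T3.r0=2
T1.r0=1 T2.r0=1 T3.r0=0
T1.r0=1 T2.r0=1 T3.r0=1
T1.r0=1 T2.r0=1 T3.r0=2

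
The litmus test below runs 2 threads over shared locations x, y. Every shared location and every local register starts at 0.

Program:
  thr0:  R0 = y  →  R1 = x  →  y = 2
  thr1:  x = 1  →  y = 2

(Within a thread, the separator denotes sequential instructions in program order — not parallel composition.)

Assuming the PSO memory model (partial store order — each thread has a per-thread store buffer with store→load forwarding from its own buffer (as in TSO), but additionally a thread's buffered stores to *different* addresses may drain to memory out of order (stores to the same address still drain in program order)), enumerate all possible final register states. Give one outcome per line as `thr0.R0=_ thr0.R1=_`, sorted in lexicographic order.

outcome vector order: (thr0.R0,thr0.R1)
|PSO outcomes| = 4

thr0.R0=0 thr0.R1=0
thr0.R0=0 thr0.R1=1
thr0.R0=2 thr0.R1=0
thr0.R0=2 thr0.R1=1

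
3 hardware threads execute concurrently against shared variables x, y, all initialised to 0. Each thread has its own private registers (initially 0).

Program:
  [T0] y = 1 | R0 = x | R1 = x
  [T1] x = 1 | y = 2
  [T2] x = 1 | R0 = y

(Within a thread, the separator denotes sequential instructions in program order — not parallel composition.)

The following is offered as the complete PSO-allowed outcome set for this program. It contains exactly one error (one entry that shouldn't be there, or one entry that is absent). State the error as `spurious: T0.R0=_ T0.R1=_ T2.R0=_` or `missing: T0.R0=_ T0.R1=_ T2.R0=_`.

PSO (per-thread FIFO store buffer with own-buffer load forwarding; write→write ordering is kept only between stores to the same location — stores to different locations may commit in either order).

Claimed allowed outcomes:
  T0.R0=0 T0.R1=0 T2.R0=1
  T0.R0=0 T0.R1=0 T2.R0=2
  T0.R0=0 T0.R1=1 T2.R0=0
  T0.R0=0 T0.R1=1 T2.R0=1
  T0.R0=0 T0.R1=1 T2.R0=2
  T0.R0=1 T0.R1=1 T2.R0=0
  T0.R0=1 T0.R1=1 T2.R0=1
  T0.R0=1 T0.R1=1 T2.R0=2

missing: T0.R0=0 T0.R1=0 T2.R0=0

outcome vector order: (T0.R0,T0.R1,T2.R0)
PSO: 9 outcomes — {<0 0 0>, <0 0 1>, <0 0 2>, <0 1 0>, <0 1 1>, <0 1 2>, <1 1 0>, <1 1 1>, <1 1 2>}
PSO∖claimed = {<0 0 0>}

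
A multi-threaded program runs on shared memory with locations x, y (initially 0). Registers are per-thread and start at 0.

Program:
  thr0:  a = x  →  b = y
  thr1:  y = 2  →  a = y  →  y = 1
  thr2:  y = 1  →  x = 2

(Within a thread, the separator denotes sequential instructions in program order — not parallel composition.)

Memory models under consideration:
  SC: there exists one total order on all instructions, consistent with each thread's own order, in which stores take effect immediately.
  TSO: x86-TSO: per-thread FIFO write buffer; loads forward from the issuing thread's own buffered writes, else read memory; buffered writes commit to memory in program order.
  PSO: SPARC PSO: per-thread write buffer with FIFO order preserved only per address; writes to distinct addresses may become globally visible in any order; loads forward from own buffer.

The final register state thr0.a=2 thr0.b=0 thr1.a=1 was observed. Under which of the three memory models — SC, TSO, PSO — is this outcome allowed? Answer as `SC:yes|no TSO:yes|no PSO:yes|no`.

SC:no TSO:no PSO:yes

outcome vector order: (thr0.a,thr0.b,thr1.a)
[SC] allowed = {001, 002, 011, 012, 021, 022, 211, 212, 222}
[TSO] allowed = {001, 002, 011, 012, 021, 022, 211, 212, 222}
[PSO] allowed = {001, 002, 011, 012, 021, 022, 201, 202, 211, 212, 221, 222}
target 201 ∈ {PSO}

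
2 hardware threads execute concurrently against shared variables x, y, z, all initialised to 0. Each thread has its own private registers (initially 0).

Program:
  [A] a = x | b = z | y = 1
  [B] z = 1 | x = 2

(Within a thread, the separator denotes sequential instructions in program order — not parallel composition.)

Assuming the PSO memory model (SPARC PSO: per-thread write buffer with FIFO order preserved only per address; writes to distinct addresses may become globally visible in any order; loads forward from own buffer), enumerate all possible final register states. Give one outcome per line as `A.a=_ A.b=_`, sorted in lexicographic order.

outcome vector order: (A.a,A.b)
|PSO outcomes| = 4

A.a=0 A.b=0
A.a=0 A.b=1
A.a=2 A.b=0
A.a=2 A.b=1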